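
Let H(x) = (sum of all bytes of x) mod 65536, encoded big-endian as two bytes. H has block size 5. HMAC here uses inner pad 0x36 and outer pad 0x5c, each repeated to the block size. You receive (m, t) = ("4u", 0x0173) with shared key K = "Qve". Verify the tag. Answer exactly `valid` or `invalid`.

invalid

Key "Qve" = 51 76 65 is 3 bytes ≤ B = 5; zero-pad to 5 bytes: K' = 51 76 65 00 00.
K' ⊕ ipad = 67 40 53 36 36; K' ⊕ opad = 0d 2a 39 5c 5c.
Inner hash: sum = 103+64+83+54+54+52+117 = 527 → 02 0f.
Outer hash (recomputed tag): sum = 13+42+57+92+92+2+15 = 313 → 01 39.
Recomputed tag = 0139; claimed = 0173 → mismatch.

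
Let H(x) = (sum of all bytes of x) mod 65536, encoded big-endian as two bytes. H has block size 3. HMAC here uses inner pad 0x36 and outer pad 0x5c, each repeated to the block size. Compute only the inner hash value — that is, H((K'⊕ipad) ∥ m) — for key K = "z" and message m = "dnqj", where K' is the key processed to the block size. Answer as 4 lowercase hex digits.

0265

Key "z" = 7a is 1 byte ≤ B = 3; zero-pad to 3 bytes: K' = 7a 00 00.
K' ⊕ ipad = 4c 36 36.
Inner input = 4c 36 36 ∥ 64 6e 71 6a.
Inner hash: sum = 76+54+54+100+110+113+106 = 613 → 02 65.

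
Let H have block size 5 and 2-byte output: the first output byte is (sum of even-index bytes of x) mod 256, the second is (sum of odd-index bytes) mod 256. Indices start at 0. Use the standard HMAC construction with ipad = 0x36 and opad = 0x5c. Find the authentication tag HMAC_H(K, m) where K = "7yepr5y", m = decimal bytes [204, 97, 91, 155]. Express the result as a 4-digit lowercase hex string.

Key "7yepr5y" = 37 79 65 70 72 35 79 is 7 bytes > B = 5, so hash it first: H(key) = 87 1e, then zero-pad to 5 bytes: K' = 87 1e 00 00 00.
K' ⊕ ipad = b1 28 36 36 36.  K' ⊕ opad = db 42 5c 5c 5c.
Inner input = (K'⊕ipad) ∥ m = b1 28 36 36 36 ∥ cc 61 5b 9b.
Inner hash: even-index sum = 537 mod 256 = 25; odd-index sum = 389 mod 256 = 133 → 19 85.
Outer input = (K'⊕opad) ∥ inner = db 42 5c 5c 5c ∥ 19 85.
Outer hash (tag): even-index sum = 536 mod 256 = 24; odd-index sum = 183 mod 256 = 183 → 18 b7.

18b7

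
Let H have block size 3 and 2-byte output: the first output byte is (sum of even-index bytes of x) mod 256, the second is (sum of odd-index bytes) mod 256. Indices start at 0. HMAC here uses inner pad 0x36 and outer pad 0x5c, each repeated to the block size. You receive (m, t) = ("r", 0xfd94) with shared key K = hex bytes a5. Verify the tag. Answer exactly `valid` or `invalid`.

invalid

Key hex bytes a5 is 1 byte ≤ B = 3; zero-pad to 3 bytes: K' = a5 00 00.
K' ⊕ ipad = 93 36 36; K' ⊕ opad = f9 5c 5c.
Inner hash: even-index sum = 201 mod 256 = 201; odd-index sum = 168 mod 256 = 168 → c9 a8.
Outer hash (recomputed tag): even-index sum = 509 mod 256 = 253; odd-index sum = 293 mod 256 = 37 → fd 25.
Recomputed tag = fd25; claimed = fd94 → mismatch.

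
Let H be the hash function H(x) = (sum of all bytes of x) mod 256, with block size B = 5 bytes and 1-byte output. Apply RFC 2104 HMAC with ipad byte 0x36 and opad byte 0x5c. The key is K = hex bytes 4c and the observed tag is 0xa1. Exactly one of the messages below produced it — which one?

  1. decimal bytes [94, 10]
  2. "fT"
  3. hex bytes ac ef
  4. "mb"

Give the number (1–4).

4

Key hex bytes 4c is 1 byte ≤ B = 5; zero-pad to 5 bytes: K' = 4c 00 00 00 00.
K' ⊕ ipad = 7a 36 36 36 36; K' ⊕ opad = 10 5c 5c 5c 5c.
m1: inner = H(7a 36 36 36 36 5e 0a) = ba; tag = H(10 5c 5c 5c 5c ba) = 3a
m2: inner = H(7a 36 36 36 36 66 54) = 0c; tag = H(10 5c 5c 5c 5c 0c) = 8c
m3: inner = H(7a 36 36 36 36 ac ef) = ed; tag = H(10 5c 5c 5c 5c ed) = 6d
m4: inner = H(7a 36 36 36 36 6d 62) = 21; tag = H(10 5c 5c 5c 5c 21) = a1 ← matches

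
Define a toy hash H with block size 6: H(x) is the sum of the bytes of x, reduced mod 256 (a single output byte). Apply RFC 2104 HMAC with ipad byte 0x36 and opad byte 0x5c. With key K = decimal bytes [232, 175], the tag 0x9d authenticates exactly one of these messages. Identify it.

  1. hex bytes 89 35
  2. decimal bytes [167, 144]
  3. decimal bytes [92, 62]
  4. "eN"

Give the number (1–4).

2

Key decimal bytes [232, 175] = e8 af is 2 bytes ≤ B = 6; zero-pad to 6 bytes: K' = e8 af 00 00 00 00.
K' ⊕ ipad = de 99 36 36 36 36; K' ⊕ opad = b4 f3 5c 5c 5c 5c.
m1: inner = H(de 99 36 36 36 36 89 35) = 0d; tag = H(b4 f3 5c 5c 5c 5c 0d) = 24
m2: inner = H(de 99 36 36 36 36 a7 90) = 86; tag = H(b4 f3 5c 5c 5c 5c 86) = 9d ← matches
m3: inner = H(de 99 36 36 36 36 5c 3e) = e9; tag = H(b4 f3 5c 5c 5c 5c e9) = 00
m4: inner = H(de 99 36 36 36 36 65 4e) = 02; tag = H(b4 f3 5c 5c 5c 5c 02) = 19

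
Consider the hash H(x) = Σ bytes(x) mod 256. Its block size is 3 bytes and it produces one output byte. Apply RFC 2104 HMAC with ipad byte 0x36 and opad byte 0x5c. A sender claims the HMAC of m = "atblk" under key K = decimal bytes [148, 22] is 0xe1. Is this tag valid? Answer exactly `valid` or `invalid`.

invalid

Key decimal bytes [148, 22] = 94 16 is 2 bytes ≤ B = 3; zero-pad to 3 bytes: K' = 94 16 00.
K' ⊕ ipad = a2 20 36; K' ⊕ opad = c8 4a 5c.
Inner hash: sum = 162+32+54+97+116+98+108+107 = 774; mod 256 = 6 → 06.
Outer hash (recomputed tag): sum = 200+74+92+6 = 372; mod 256 = 116 → 74.
Recomputed tag = 74; claimed = e1 → mismatch.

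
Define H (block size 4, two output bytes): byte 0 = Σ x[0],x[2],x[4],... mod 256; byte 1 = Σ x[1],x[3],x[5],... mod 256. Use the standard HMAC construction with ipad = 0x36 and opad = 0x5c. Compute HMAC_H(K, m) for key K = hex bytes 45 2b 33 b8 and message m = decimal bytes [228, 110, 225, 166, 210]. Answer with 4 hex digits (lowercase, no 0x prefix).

Key hex bytes 45 2b 33 b8 is exactly B = 4 bytes: K' = 45 2b 33 b8.
K' ⊕ ipad = 73 1d 05 8e.  K' ⊕ opad = 19 77 6f e4.
Inner input = (K'⊕ipad) ∥ m = 73 1d 05 8e ∥ e4 6e e1 a6 d2.
Inner hash: even-index sum = 783 mod 256 = 15; odd-index sum = 447 mod 256 = 191 → 0f bf.
Outer input = (K'⊕opad) ∥ inner = 19 77 6f e4 ∥ 0f bf.
Outer hash (tag): even-index sum = 151 mod 256 = 151; odd-index sum = 538 mod 256 = 26 → 97 1a.

971a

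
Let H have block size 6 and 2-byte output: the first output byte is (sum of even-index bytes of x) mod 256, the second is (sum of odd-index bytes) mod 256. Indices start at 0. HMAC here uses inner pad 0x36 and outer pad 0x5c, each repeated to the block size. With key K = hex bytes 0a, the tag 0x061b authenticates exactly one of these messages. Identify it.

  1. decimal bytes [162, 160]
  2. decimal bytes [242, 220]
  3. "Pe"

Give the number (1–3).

3

Key hex bytes 0a is 1 byte ≤ B = 6; zero-pad to 6 bytes: K' = 0a 00 00 00 00 00.
K' ⊕ ipad = 3c 36 36 36 36 36; K' ⊕ opad = 56 5c 5c 5c 5c 5c.
m1: inner = H(3c 36 36 36 36 36 a2 a0) = 4a 42; tag = H(56 5c 5c 5c 5c 5c 4a 42) = 5856
m2: inner = H(3c 36 36 36 36 36 f2 dc) = 9a 7e; tag = H(56 5c 5c 5c 5c 5c 9a 7e) = a892
m3: inner = H(3c 36 36 36 36 36 50 65) = f8 07; tag = H(56 5c 5c 5c 5c 5c f8 07) = 061b ← matches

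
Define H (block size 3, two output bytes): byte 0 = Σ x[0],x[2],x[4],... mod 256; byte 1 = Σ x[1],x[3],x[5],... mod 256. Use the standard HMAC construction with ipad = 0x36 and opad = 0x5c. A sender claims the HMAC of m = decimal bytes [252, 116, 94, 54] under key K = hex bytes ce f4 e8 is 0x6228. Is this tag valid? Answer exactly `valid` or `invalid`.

Key hex bytes ce f4 e8 is exactly B = 3 bytes: K' = ce f4 e8.
K' ⊕ ipad = f8 c2 de; K' ⊕ opad = 92 a8 b4.
Inner hash: even-index sum = 640 mod 256 = 128; odd-index sum = 540 mod 256 = 28 → 80 1c.
Outer hash (recomputed tag): even-index sum = 354 mod 256 = 98; odd-index sum = 296 mod 256 = 40 → 62 28.
Recomputed tag = 6228; claimed = 6228 → match.

valid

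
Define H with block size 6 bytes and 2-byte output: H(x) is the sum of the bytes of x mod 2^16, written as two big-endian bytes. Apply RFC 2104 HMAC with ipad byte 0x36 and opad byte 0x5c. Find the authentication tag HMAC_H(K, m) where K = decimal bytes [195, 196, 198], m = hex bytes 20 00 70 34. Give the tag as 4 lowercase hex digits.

Key decimal bytes [195, 196, 198] = c3 c4 c6 is 3 bytes ≤ B = 6; zero-pad to 6 bytes: K' = c3 c4 c6 00 00 00.
K' ⊕ ipad = f5 f2 f0 36 36 36.  K' ⊕ opad = 9f 98 9a 5c 5c 5c.
Inner input = (K'⊕ipad) ∥ m = f5 f2 f0 36 36 36 ∥ 20 00 70 34.
Inner hash: sum = 245+242+240+54+54+54+32+0+112+52 = 1085 → 04 3d.
Outer input = (K'⊕opad) ∥ inner = 9f 98 9a 5c 5c 5c ∥ 04 3d.
Outer hash (tag): sum = 159+152+154+92+92+92+4+61 = 806 → 03 26.

0326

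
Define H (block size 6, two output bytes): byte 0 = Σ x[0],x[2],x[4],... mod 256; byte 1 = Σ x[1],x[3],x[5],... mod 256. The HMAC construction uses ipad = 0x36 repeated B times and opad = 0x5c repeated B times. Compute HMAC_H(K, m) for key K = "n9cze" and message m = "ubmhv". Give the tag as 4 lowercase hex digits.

Key "n9cze" = 6e 39 63 7a 65 is 5 bytes ≤ B = 6; zero-pad to 6 bytes: K' = 6e 39 63 7a 65 00.
K' ⊕ ipad = 58 0f 55 4c 53 36.  K' ⊕ opad = 32 65 3f 26 39 5c.
Inner input = (K'⊕ipad) ∥ m = 58 0f 55 4c 53 36 ∥ 75 62 6d 68 76.
Inner hash: even-index sum = 600 mod 256 = 88; odd-index sum = 347 mod 256 = 91 → 58 5b.
Outer input = (K'⊕opad) ∥ inner = 32 65 3f 26 39 5c ∥ 58 5b.
Outer hash (tag): even-index sum = 258 mod 256 = 2; odd-index sum = 322 mod 256 = 66 → 02 42.

0242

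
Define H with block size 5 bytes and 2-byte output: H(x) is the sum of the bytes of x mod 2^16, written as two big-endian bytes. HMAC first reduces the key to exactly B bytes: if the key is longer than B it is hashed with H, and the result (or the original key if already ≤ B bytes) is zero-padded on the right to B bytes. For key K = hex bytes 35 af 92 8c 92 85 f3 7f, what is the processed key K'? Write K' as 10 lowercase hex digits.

|K| = 8 > B = 5, so first hash the key.
H(K): sum = 53+175+146+140+146+133+243+127 = 1163 → 04 8b.
Zero-pad H(K) = 04 8b to 5 bytes: K' = 04 8b 00 00 00.

048b000000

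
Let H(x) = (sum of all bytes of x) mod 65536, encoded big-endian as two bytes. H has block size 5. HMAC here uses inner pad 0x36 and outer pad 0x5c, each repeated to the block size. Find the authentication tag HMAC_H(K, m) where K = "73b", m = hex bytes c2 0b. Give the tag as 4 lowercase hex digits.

0264

Key "73b" = 37 33 62 is 3 bytes ≤ B = 5; zero-pad to 5 bytes: K' = 37 33 62 00 00.
K' ⊕ ipad = 01 05 54 36 36.  K' ⊕ opad = 6b 6f 3e 5c 5c.
Inner input = (K'⊕ipad) ∥ m = 01 05 54 36 36 ∥ c2 0b.
Inner hash: sum = 1+5+84+54+54+194+11 = 403 → 01 93.
Outer input = (K'⊕opad) ∥ inner = 6b 6f 3e 5c 5c ∥ 01 93.
Outer hash (tag): sum = 107+111+62+92+92+1+147 = 612 → 02 64.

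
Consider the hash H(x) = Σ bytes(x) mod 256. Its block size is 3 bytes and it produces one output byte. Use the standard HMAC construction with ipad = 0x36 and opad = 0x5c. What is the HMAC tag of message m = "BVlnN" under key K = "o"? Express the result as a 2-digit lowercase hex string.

Key "o" = 6f is 1 byte ≤ B = 3; zero-pad to 3 bytes: K' = 6f 00 00.
K' ⊕ ipad = 59 36 36.  K' ⊕ opad = 33 5c 5c.
Inner input = (K'⊕ipad) ∥ m = 59 36 36 ∥ 42 56 6c 6e 4e.
Inner hash: sum = 89+54+54+66+86+108+110+78 = 645; mod 256 = 133 → 85.
Outer input = (K'⊕opad) ∥ inner = 33 5c 5c ∥ 85.
Outer hash (tag): sum = 51+92+92+133 = 368; mod 256 = 112 → 70.

70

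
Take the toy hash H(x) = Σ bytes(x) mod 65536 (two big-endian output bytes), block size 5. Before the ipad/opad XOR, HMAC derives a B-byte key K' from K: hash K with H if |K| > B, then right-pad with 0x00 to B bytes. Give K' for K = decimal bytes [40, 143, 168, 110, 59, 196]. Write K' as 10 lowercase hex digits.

|K| = 6 > B = 5, so first hash the key.
H(K): sum = 40+143+168+110+59+196 = 716 → 02 cc.
Zero-pad H(K) = 02 cc to 5 bytes: K' = 02 cc 00 00 00.

02cc000000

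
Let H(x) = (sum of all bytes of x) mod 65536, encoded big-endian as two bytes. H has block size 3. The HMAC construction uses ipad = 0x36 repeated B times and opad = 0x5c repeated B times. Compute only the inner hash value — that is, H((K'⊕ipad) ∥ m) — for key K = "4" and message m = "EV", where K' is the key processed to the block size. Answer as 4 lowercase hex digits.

0109

Key "4" = 34 is 1 byte ≤ B = 3; zero-pad to 3 bytes: K' = 34 00 00.
K' ⊕ ipad = 02 36 36.
Inner input = 02 36 36 ∥ 45 56.
Inner hash: sum = 2+54+54+69+86 = 265 → 01 09.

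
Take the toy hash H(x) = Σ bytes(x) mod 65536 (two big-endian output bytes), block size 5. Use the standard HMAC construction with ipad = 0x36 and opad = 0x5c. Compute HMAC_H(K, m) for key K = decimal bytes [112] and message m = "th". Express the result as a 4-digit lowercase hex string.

0297

Key decimal bytes [112] = 70 is 1 byte ≤ B = 5; zero-pad to 5 bytes: K' = 70 00 00 00 00.
K' ⊕ ipad = 46 36 36 36 36.  K' ⊕ opad = 2c 5c 5c 5c 5c.
Inner input = (K'⊕ipad) ∥ m = 46 36 36 36 36 ∥ 74 68.
Inner hash: sum = 70+54+54+54+54+116+104 = 506 → 01 fa.
Outer input = (K'⊕opad) ∥ inner = 2c 5c 5c 5c 5c ∥ 01 fa.
Outer hash (tag): sum = 44+92+92+92+92+1+250 = 663 → 02 97.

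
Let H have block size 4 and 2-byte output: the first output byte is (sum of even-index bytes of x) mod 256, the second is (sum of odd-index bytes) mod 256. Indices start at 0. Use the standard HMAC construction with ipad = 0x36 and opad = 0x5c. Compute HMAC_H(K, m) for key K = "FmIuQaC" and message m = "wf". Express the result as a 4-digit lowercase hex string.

Key "FmIuQaC" = 46 6d 49 75 51 61 43 is 7 bytes > B = 4, so hash it first: H(key) = 23 43, then zero-pad to 4 bytes: K' = 23 43 00 00.
K' ⊕ ipad = 15 75 36 36.  K' ⊕ opad = 7f 1f 5c 5c.
Inner input = (K'⊕ipad) ∥ m = 15 75 36 36 ∥ 77 66.
Inner hash: even-index sum = 194 mod 256 = 194; odd-index sum = 273 mod 256 = 17 → c2 11.
Outer input = (K'⊕opad) ∥ inner = 7f 1f 5c 5c ∥ c2 11.
Outer hash (tag): even-index sum = 413 mod 256 = 157; odd-index sum = 140 mod 256 = 140 → 9d 8c.

9d8c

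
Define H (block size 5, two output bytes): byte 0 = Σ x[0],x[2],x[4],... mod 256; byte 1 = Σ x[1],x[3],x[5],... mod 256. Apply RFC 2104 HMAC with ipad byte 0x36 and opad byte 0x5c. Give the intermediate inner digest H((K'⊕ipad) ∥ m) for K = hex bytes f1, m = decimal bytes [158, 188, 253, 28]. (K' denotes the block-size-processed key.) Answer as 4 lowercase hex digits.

0b07

Key hex bytes f1 is 1 byte ≤ B = 5; zero-pad to 5 bytes: K' = f1 00 00 00 00.
K' ⊕ ipad = c7 36 36 36 36.
Inner input = c7 36 36 36 36 ∥ 9e bc fd 1c.
Inner hash: even-index sum = 523 mod 256 = 11; odd-index sum = 519 mod 256 = 7 → 0b 07.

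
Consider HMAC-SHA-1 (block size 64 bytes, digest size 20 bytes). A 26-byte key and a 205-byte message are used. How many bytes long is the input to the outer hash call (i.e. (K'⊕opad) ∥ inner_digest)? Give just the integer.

Key is 26 ≤ 64 bytes, zero-padded: |K'| = 64.
Outer input = (K'⊕opad) ∥ H(inner) → 64 + 20 = 84 bytes.

84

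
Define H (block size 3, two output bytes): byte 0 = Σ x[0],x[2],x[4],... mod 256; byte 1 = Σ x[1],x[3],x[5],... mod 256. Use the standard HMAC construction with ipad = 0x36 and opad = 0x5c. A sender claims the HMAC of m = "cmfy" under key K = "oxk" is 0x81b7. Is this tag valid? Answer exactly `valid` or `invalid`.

invalid

Key "oxk" = 6f 78 6b is exactly B = 3 bytes: K' = 6f 78 6b.
K' ⊕ ipad = 59 4e 5d; K' ⊕ opad = 33 24 37.
Inner hash: even-index sum = 412 mod 256 = 156; odd-index sum = 279 mod 256 = 23 → 9c 17.
Outer hash (recomputed tag): even-index sum = 129 mod 256 = 129; odd-index sum = 192 mod 256 = 192 → 81 c0.
Recomputed tag = 81c0; claimed = 81b7 → mismatch.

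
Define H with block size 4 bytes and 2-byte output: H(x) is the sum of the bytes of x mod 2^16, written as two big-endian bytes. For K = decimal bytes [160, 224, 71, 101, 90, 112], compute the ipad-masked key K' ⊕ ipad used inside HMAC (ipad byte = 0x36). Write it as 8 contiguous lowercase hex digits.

34c03636

Key decimal bytes [160, 224, 71, 101, 90, 112] = a0 e0 47 65 5a 70 is 6 bytes > B = 4, so hash it first: H(key) = 02 f6, then zero-pad to 4 bytes: K' = 02 f6 00 00.
XOR each byte with 0x36: 02⊕36=34, f6⊕36=c0, 00⊕36=36, 00⊕36=36.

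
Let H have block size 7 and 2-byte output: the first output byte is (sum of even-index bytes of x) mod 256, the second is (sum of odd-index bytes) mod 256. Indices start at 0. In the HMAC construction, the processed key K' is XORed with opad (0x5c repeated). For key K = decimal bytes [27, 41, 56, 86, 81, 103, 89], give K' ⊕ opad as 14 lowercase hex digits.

Key decimal bytes [27, 41, 56, 86, 81, 103, 89] = 1b 29 38 56 51 67 59 is exactly B = 7 bytes: K' = 1b 29 38 56 51 67 59.
XOR each byte with 0x5c: 1b⊕5c=47, 29⊕5c=75, 38⊕5c=64, 56⊕5c=0a, 51⊕5c=0d, 67⊕5c=3b, 59⊕5c=05.

4775640a0d3b05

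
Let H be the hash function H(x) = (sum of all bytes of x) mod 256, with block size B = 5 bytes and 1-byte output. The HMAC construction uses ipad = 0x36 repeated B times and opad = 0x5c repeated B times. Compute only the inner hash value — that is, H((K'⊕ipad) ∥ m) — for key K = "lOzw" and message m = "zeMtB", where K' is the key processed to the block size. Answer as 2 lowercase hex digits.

Key "lOzw" = 6c 4f 7a 77 is 4 bytes ≤ B = 5; zero-pad to 5 bytes: K' = 6c 4f 7a 77 00.
K' ⊕ ipad = 5a 79 4c 41 36.
Inner input = 5a 79 4c 41 36 ∥ 7a 65 4d 74 42.
Inner hash: sum = 90+121+76+65+54+122+101+77+116+66 = 888; mod 256 = 120 → 78.

78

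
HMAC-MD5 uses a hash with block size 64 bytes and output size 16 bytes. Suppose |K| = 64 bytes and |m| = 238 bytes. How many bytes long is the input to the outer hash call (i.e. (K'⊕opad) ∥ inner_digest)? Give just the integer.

Key is 64 ≤ 64 bytes, zero-padded: |K'| = 64.
Outer input = (K'⊕opad) ∥ H(inner) → 64 + 16 = 80 bytes.

80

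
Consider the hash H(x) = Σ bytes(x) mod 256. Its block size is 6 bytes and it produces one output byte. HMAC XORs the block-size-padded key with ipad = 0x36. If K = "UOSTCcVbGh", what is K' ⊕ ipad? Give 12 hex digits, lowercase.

6e3636363636

Key "UOSTCcVbGh" = 55 4f 53 54 43 63 56 62 47 68 is 10 bytes > B = 6, so hash it first: H(key) = 58, then zero-pad to 6 bytes: K' = 58 00 00 00 00 00.
XOR each byte with 0x36: 58⊕36=6e, 00⊕36=36, 00⊕36=36, 00⊕36=36, 00⊕36=36, 00⊕36=36.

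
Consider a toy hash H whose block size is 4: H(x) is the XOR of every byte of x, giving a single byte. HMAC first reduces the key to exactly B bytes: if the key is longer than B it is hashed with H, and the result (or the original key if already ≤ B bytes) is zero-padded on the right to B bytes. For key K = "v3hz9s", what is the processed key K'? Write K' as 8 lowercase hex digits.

1d000000

|K| = 6 > B = 4, so first hash the key.
H(K): XOR 76⊕33⊕68⊕7a⊕39⊕73 = 1d.
Zero-pad H(K) = 1d to 4 bytes: K' = 1d 00 00 00.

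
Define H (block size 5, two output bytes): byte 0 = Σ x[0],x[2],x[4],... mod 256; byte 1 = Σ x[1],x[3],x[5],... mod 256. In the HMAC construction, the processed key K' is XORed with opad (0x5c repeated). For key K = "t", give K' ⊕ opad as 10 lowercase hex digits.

285c5c5c5c

Key "t" = 74 is 1 byte ≤ B = 5; zero-pad to 5 bytes: K' = 74 00 00 00 00.
XOR each byte with 0x5c: 74⊕5c=28, 00⊕5c=5c, 00⊕5c=5c, 00⊕5c=5c, 00⊕5c=5c.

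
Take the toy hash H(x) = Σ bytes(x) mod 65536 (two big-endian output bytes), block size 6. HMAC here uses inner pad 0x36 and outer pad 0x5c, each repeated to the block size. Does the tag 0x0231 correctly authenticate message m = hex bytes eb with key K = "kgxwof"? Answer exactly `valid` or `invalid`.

invalid

Key "kgxwof" = 6b 67 78 77 6f 66 is exactly B = 6 bytes: K' = 6b 67 78 77 6f 66.
K' ⊕ ipad = 5d 51 4e 41 59 50; K' ⊕ opad = 37 3b 24 2b 33 3a.
Inner hash: sum = 93+81+78+65+89+80+235 = 721 → 02 d1.
Outer hash (recomputed tag): sum = 55+59+36+43+51+58+2+209 = 513 → 02 01.
Recomputed tag = 0201; claimed = 0231 → mismatch.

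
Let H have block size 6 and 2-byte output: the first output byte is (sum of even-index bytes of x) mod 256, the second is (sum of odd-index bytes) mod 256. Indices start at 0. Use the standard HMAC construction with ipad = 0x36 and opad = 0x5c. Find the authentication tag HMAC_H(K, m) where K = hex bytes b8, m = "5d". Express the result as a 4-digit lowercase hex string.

cb1a

Key hex bytes b8 is 1 byte ≤ B = 6; zero-pad to 6 bytes: K' = b8 00 00 00 00 00.
K' ⊕ ipad = 8e 36 36 36 36 36.  K' ⊕ opad = e4 5c 5c 5c 5c 5c.
Inner input = (K'⊕ipad) ∥ m = 8e 36 36 36 36 36 ∥ 35 64.
Inner hash: even-index sum = 303 mod 256 = 47; odd-index sum = 262 mod 256 = 6 → 2f 06.
Outer input = (K'⊕opad) ∥ inner = e4 5c 5c 5c 5c 5c ∥ 2f 06.
Outer hash (tag): even-index sum = 459 mod 256 = 203; odd-index sum = 282 mod 256 = 26 → cb 1a.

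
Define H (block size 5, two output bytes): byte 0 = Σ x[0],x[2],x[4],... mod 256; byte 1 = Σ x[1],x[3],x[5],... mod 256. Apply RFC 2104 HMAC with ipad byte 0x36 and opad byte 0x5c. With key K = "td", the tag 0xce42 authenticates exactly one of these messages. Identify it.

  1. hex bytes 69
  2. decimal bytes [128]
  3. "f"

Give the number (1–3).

3

Key "td" = 74 64 is 2 bytes ≤ B = 5; zero-pad to 5 bytes: K' = 74 64 00 00 00.
K' ⊕ ipad = 42 52 36 36 36; K' ⊕ opad = 28 38 5c 5c 5c.
m1: inner = H(42 52 36 36 36 69) = ae f1; tag = H(28 38 5c 5c 5c ae f1) = d142
m2: inner = H(42 52 36 36 36 80) = ae 08; tag = H(28 38 5c 5c 5c ae 08) = e842
m3: inner = H(42 52 36 36 36 66) = ae ee; tag = H(28 38 5c 5c 5c ae ee) = ce42 ← matches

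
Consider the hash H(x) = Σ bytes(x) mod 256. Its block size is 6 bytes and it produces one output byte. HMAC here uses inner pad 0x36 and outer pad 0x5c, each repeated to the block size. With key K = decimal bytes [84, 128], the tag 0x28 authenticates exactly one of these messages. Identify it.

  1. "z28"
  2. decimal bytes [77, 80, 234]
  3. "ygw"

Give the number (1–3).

1

Key decimal bytes [84, 128] = 54 80 is 2 bytes ≤ B = 6; zero-pad to 6 bytes: K' = 54 80 00 00 00 00.
K' ⊕ ipad = 62 b6 36 36 36 36; K' ⊕ opad = 08 dc 5c 5c 5c 5c.
m1: inner = H(62 b6 36 36 36 36 7a 32 38) = d4; tag = H(08 dc 5c 5c 5c 5c d4) = 28 ← matches
m2: inner = H(62 b6 36 36 36 36 4d 50 ea) = 77; tag = H(08 dc 5c 5c 5c 5c 77) = cb
m3: inner = H(62 b6 36 36 36 36 79 67 77) = 47; tag = H(08 dc 5c 5c 5c 5c 47) = 9b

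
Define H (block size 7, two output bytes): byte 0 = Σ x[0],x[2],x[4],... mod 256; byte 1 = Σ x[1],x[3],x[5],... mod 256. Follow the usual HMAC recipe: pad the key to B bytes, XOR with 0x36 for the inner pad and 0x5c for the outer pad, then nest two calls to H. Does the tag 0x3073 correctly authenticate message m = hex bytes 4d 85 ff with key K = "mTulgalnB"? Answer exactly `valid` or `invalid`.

valid

Key "mTulgalnB" = 6d 54 75 6c 67 61 6c 6e 42 is 9 bytes > B = 7, so hash it first: H(key) = f7 8f, then zero-pad to 7 bytes: K' = f7 8f 00 00 00 00 00.
K' ⊕ ipad = c1 b9 36 36 36 36 36; K' ⊕ opad = ab d3 5c 5c 5c 5c 5c.
Inner hash: even-index sum = 488 mod 256 = 232; odd-index sum = 625 mod 256 = 113 → e8 71.
Outer hash (recomputed tag): even-index sum = 560 mod 256 = 48; odd-index sum = 627 mod 256 = 115 → 30 73.
Recomputed tag = 3073; claimed = 3073 → match.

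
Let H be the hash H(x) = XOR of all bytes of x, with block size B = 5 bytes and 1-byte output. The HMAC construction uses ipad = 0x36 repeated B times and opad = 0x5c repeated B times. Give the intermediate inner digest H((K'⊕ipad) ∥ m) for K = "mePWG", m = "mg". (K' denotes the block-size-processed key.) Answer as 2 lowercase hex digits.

74

Key "mePWG" = 6d 65 50 57 47 is exactly B = 5 bytes: K' = 6d 65 50 57 47.
K' ⊕ ipad = 5b 53 66 61 71.
Inner input = 5b 53 66 61 71 ∥ 6d 67.
Inner hash: XOR 5b⊕53⊕66⊕61⊕71⊕6d⊕67 = 74.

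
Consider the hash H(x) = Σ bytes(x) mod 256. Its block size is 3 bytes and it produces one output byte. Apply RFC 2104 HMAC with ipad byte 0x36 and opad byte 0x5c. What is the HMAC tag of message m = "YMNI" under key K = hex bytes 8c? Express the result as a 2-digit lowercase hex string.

eb

Key hex bytes 8c is 1 byte ≤ B = 3; zero-pad to 3 bytes: K' = 8c 00 00.
K' ⊕ ipad = ba 36 36.  K' ⊕ opad = d0 5c 5c.
Inner input = (K'⊕ipad) ∥ m = ba 36 36 ∥ 59 4d 4e 49.
Inner hash: sum = 186+54+54+89+77+78+73 = 611; mod 256 = 99 → 63.
Outer input = (K'⊕opad) ∥ inner = d0 5c 5c ∥ 63.
Outer hash (tag): sum = 208+92+92+99 = 491; mod 256 = 235 → eb.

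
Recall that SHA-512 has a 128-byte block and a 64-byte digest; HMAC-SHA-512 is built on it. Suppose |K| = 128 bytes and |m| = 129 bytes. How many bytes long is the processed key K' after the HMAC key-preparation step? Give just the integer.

Key is 128 ≤ 128 bytes, zero-padded: |K'| = 128.

128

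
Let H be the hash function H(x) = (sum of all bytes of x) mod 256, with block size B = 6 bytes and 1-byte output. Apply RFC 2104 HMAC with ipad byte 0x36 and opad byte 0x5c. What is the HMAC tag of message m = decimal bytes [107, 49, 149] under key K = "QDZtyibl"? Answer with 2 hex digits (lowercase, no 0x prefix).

7f

Key "QDZtyibl" = 51 44 5a 74 79 69 62 6c is 8 bytes > B = 6, so hash it first: H(key) = 13, then zero-pad to 6 bytes: K' = 13 00 00 00 00 00.
K' ⊕ ipad = 25 36 36 36 36 36.  K' ⊕ opad = 4f 5c 5c 5c 5c 5c.
Inner input = (K'⊕ipad) ∥ m = 25 36 36 36 36 36 ∥ 6b 31 95.
Inner hash: sum = 37+54+54+54+54+54+107+49+149 = 612; mod 256 = 100 → 64.
Outer input = (K'⊕opad) ∥ inner = 4f 5c 5c 5c 5c 5c ∥ 64.
Outer hash (tag): sum = 79+92+92+92+92+92+100 = 639; mod 256 = 127 → 7f.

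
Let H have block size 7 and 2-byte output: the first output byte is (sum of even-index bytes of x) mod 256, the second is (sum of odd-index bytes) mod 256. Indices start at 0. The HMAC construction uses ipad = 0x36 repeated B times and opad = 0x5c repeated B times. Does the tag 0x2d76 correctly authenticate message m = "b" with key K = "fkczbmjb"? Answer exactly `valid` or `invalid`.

invalid

Key "fkczbmjb" = 66 6b 63 7a 62 6d 6a 62 is 8 bytes > B = 7, so hash it first: H(key) = 95 b4, then zero-pad to 7 bytes: K' = 95 b4 00 00 00 00 00.
K' ⊕ ipad = a3 82 36 36 36 36 36; K' ⊕ opad = c9 e8 5c 5c 5c 5c 5c.
Inner hash: even-index sum = 325 mod 256 = 69; odd-index sum = 336 mod 256 = 80 → 45 50.
Outer hash (recomputed tag): even-index sum = 557 mod 256 = 45; odd-index sum = 485 mod 256 = 229 → 2d e5.
Recomputed tag = 2de5; claimed = 2d76 → mismatch.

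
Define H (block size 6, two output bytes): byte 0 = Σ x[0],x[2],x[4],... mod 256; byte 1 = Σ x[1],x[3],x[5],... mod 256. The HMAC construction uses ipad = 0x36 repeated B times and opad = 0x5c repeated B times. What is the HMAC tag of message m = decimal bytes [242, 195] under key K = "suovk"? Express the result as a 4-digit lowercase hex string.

Key "suovk" = 73 75 6f 76 6b is 5 bytes ≤ B = 6; zero-pad to 6 bytes: K' = 73 75 6f 76 6b 00.
K' ⊕ ipad = 45 43 59 40 5d 36.  K' ⊕ opad = 2f 29 33 2a 37 5c.
Inner input = (K'⊕ipad) ∥ m = 45 43 59 40 5d 36 ∥ f2 c3.
Inner hash: even-index sum = 493 mod 256 = 237; odd-index sum = 380 mod 256 = 124 → ed 7c.
Outer input = (K'⊕opad) ∥ inner = 2f 29 33 2a 37 5c ∥ ed 7c.
Outer hash (tag): even-index sum = 390 mod 256 = 134; odd-index sum = 299 mod 256 = 43 → 86 2b.

862b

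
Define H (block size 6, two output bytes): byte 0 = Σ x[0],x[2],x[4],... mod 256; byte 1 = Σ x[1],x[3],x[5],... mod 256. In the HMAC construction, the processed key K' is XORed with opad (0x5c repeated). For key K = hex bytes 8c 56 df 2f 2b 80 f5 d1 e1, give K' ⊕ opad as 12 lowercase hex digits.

308a5c5c5c5c

Key hex bytes 8c 56 df 2f 2b 80 f5 d1 e1 is 9 bytes > B = 6, so hash it first: H(key) = 6c d6, then zero-pad to 6 bytes: K' = 6c d6 00 00 00 00.
XOR each byte with 0x5c: 6c⊕5c=30, d6⊕5c=8a, 00⊕5c=5c, 00⊕5c=5c, 00⊕5c=5c, 00⊕5c=5c.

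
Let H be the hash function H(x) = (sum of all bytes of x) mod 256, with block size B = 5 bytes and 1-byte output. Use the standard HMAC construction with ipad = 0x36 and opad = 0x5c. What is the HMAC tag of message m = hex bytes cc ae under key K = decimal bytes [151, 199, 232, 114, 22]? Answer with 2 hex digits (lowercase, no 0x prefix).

Key decimal bytes [151, 199, 232, 114, 22] = 97 c7 e8 72 16 is exactly B = 5 bytes: K' = 97 c7 e8 72 16.
K' ⊕ ipad = a1 f1 de 44 20.  K' ⊕ opad = cb 9b b4 2e 4a.
Inner input = (K'⊕ipad) ∥ m = a1 f1 de 44 20 ∥ cc ae.
Inner hash: sum = 161+241+222+68+32+204+174 = 1102; mod 256 = 78 → 4e.
Outer input = (K'⊕opad) ∥ inner = cb 9b b4 2e 4a ∥ 4e.
Outer hash (tag): sum = 203+155+180+46+74+78 = 736; mod 256 = 224 → e0.

e0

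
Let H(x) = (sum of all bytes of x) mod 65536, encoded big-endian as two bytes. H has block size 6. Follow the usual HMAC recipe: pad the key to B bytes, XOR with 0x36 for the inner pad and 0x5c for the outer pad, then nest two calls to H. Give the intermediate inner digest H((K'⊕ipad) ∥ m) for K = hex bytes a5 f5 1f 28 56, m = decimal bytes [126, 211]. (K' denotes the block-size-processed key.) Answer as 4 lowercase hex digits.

Key hex bytes a5 f5 1f 28 56 is 5 bytes ≤ B = 6; zero-pad to 6 bytes: K' = a5 f5 1f 28 56 00.
K' ⊕ ipad = 93 c3 29 1e 60 36.
Inner input = 93 c3 29 1e 60 36 ∥ 7e d3.
Inner hash: sum = 147+195+41+30+96+54+126+211 = 900 → 03 84.

0384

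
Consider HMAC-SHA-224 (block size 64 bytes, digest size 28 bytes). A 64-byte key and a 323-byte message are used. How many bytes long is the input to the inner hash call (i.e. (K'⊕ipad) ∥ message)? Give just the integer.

387

Key is 64 ≤ 64 bytes, zero-padded: |K'| = 64.
Inner input = (K'⊕ipad) ∥ m → 64 + 323 = 387 bytes.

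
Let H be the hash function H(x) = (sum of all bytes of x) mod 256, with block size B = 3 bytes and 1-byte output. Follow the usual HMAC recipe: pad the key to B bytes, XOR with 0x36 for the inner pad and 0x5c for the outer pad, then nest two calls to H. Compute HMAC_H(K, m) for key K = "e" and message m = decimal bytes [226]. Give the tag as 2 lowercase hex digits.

Key "e" = 65 is 1 byte ≤ B = 3; zero-pad to 3 bytes: K' = 65 00 00.
K' ⊕ ipad = 53 36 36.  K' ⊕ opad = 39 5c 5c.
Inner input = (K'⊕ipad) ∥ m = 53 36 36 ∥ e2.
Inner hash: sum = 83+54+54+226 = 417; mod 256 = 161 → a1.
Outer input = (K'⊕opad) ∥ inner = 39 5c 5c ∥ a1.
Outer hash (tag): sum = 57+92+92+161 = 402; mod 256 = 146 → 92.

92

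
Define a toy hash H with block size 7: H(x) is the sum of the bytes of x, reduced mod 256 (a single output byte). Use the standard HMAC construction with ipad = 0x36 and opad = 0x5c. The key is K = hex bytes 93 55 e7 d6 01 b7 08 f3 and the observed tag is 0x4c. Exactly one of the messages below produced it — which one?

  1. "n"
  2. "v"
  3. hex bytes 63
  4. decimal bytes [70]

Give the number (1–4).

Key hex bytes 93 55 e7 d6 01 b7 08 f3 is 8 bytes > B = 7, so hash it first: H(key) = 58, then zero-pad to 7 bytes: K' = 58 00 00 00 00 00 00.
K' ⊕ ipad = 6e 36 36 36 36 36 36; K' ⊕ opad = 04 5c 5c 5c 5c 5c 5c.
m1: inner = H(6e 36 36 36 36 36 36 6e) = 20; tag = H(04 5c 5c 5c 5c 5c 5c 20) = 4c ← matches
m2: inner = H(6e 36 36 36 36 36 36 76) = 28; tag = H(04 5c 5c 5c 5c 5c 5c 28) = 54
m3: inner = H(6e 36 36 36 36 36 36 63) = 15; tag = H(04 5c 5c 5c 5c 5c 5c 15) = 41
m4: inner = H(6e 36 36 36 36 36 36 46) = f8; tag = H(04 5c 5c 5c 5c 5c 5c f8) = 24

1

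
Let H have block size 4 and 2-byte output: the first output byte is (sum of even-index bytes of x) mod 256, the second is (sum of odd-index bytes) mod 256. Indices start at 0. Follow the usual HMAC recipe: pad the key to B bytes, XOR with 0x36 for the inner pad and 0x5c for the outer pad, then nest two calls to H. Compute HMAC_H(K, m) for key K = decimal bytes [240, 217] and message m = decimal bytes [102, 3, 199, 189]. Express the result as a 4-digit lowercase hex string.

31c6

Key decimal bytes [240, 217] = f0 d9 is 2 bytes ≤ B = 4; zero-pad to 4 bytes: K' = f0 d9 00 00.
K' ⊕ ipad = c6 ef 36 36.  K' ⊕ opad = ac 85 5c 5c.
Inner input = (K'⊕ipad) ∥ m = c6 ef 36 36 ∥ 66 03 c7 bd.
Inner hash: even-index sum = 553 mod 256 = 41; odd-index sum = 485 mod 256 = 229 → 29 e5.
Outer input = (K'⊕opad) ∥ inner = ac 85 5c 5c ∥ 29 e5.
Outer hash (tag): even-index sum = 305 mod 256 = 49; odd-index sum = 454 mod 256 = 198 → 31 c6.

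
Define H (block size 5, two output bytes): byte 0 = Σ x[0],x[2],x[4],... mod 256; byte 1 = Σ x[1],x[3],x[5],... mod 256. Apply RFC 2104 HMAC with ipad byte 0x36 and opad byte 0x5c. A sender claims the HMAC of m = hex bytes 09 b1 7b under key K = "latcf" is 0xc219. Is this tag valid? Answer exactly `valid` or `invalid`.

Key "latcf" = 6c 61 74 63 66 is exactly B = 5 bytes: K' = 6c 61 74 63 66.
K' ⊕ ipad = 5a 57 42 55 50; K' ⊕ opad = 30 3d 28 3f 3a.
Inner hash: even-index sum = 413 mod 256 = 157; odd-index sum = 304 mod 256 = 48 → 9d 30.
Outer hash (recomputed tag): even-index sum = 194 mod 256 = 194; odd-index sum = 281 mod 256 = 25 → c2 19.
Recomputed tag = c219; claimed = c219 → match.

valid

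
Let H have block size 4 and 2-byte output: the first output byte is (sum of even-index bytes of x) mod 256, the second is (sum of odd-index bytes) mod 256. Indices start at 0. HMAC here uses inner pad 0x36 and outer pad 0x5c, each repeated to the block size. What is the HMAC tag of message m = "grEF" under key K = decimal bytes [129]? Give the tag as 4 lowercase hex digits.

Key decimal bytes [129] = 81 is 1 byte ≤ B = 4; zero-pad to 4 bytes: K' = 81 00 00 00.
K' ⊕ ipad = b7 36 36 36.  K' ⊕ opad = dd 5c 5c 5c.
Inner input = (K'⊕ipad) ∥ m = b7 36 36 36 ∥ 67 72 45 46.
Inner hash: even-index sum = 409 mod 256 = 153; odd-index sum = 292 mod 256 = 36 → 99 24.
Outer input = (K'⊕opad) ∥ inner = dd 5c 5c 5c ∥ 99 24.
Outer hash (tag): even-index sum = 466 mod 256 = 210; odd-index sum = 220 mod 256 = 220 → d2 dc.

d2dc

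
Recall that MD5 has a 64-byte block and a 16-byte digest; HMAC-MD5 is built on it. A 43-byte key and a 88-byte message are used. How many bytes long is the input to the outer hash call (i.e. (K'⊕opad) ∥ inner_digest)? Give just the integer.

80

Key is 43 ≤ 64 bytes, zero-padded: |K'| = 64.
Outer input = (K'⊕opad) ∥ H(inner) → 64 + 16 = 80 bytes.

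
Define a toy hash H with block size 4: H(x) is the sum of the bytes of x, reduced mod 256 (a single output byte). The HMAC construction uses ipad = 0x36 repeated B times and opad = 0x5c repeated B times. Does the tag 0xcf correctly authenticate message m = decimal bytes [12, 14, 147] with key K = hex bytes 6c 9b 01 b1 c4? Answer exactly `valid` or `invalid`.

Key hex bytes 6c 9b 01 b1 c4 is 5 bytes > B = 4, so hash it first: H(key) = 7d, then zero-pad to 4 bytes: K' = 7d 00 00 00.
K' ⊕ ipad = 4b 36 36 36; K' ⊕ opad = 21 5c 5c 5c.
Inner hash: sum = 75+54+54+54+12+14+147 = 410; mod 256 = 154 → 9a.
Outer hash (recomputed tag): sum = 33+92+92+92+154 = 463; mod 256 = 207 → cf.
Recomputed tag = cf; claimed = cf → match.

valid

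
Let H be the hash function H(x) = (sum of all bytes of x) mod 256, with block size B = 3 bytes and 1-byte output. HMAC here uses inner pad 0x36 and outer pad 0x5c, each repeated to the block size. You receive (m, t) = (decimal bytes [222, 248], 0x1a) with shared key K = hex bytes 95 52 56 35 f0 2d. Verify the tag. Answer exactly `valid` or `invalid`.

invalid

Key hex bytes 95 52 56 35 f0 2d is 6 bytes > B = 3, so hash it first: H(key) = 8f, then zero-pad to 3 bytes: K' = 8f 00 00.
K' ⊕ ipad = b9 36 36; K' ⊕ opad = d3 5c 5c.
Inner hash: sum = 185+54+54+222+248 = 763; mod 256 = 251 → fb.
Outer hash (recomputed tag): sum = 211+92+92+251 = 646; mod 256 = 134 → 86.
Recomputed tag = 86; claimed = 1a → mismatch.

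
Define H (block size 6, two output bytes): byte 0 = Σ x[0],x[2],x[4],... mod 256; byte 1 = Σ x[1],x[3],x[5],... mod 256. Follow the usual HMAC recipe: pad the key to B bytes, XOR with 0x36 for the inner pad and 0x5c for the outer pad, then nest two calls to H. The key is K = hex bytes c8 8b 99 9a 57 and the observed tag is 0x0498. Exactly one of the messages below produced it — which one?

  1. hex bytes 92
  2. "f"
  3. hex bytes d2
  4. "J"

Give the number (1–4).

1

Key hex bytes c8 8b 99 9a 57 is 5 bytes ≤ B = 6; zero-pad to 6 bytes: K' = c8 8b 99 9a 57 00.
K' ⊕ ipad = fe bd af ac 61 36; K' ⊕ opad = 94 d7 c5 c6 0b 5c.
m1: inner = H(fe bd af ac 61 36 92) = a0 9f; tag = H(94 d7 c5 c6 0b 5c a0 9f) = 0498 ← matches
m2: inner = H(fe bd af ac 61 36 66) = 74 9f; tag = H(94 d7 c5 c6 0b 5c 74 9f) = d898
m3: inner = H(fe bd af ac 61 36 d2) = e0 9f; tag = H(94 d7 c5 c6 0b 5c e0 9f) = 4498
m4: inner = H(fe bd af ac 61 36 4a) = 58 9f; tag = H(94 d7 c5 c6 0b 5c 58 9f) = bc98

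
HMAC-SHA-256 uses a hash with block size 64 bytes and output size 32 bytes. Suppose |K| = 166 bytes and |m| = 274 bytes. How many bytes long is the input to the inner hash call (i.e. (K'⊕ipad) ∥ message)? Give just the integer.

Key is 166 > 64 bytes, so it is hashed to 32 bytes then zero-padded to 64: |K'| = 64.
Inner input = (K'⊕ipad) ∥ m → 64 + 274 = 338 bytes.

338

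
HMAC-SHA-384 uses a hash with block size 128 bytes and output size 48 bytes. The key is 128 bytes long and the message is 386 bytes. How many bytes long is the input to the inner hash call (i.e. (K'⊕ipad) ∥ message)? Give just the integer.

Key is 128 ≤ 128 bytes, zero-padded: |K'| = 128.
Inner input = (K'⊕ipad) ∥ m → 128 + 386 = 514 bytes.

514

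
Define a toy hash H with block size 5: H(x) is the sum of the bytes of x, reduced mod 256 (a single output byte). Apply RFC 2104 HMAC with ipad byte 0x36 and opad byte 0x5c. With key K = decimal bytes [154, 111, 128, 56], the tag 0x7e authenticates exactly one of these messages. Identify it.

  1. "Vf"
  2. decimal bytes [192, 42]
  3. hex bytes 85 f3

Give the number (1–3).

2

Key decimal bytes [154, 111, 128, 56] = 9a 6f 80 38 is 4 bytes ≤ B = 5; zero-pad to 5 bytes: K' = 9a 6f 80 38 00.
K' ⊕ ipad = ac 59 b6 0e 36; K' ⊕ opad = c6 33 dc 64 5c.
m1: inner = H(ac 59 b6 0e 36 56 66) = bb; tag = H(c6 33 dc 64 5c bb) = 50
m2: inner = H(ac 59 b6 0e 36 c0 2a) = e9; tag = H(c6 33 dc 64 5c e9) = 7e ← matches
m3: inner = H(ac 59 b6 0e 36 85 f3) = 77; tag = H(c6 33 dc 64 5c 77) = 0c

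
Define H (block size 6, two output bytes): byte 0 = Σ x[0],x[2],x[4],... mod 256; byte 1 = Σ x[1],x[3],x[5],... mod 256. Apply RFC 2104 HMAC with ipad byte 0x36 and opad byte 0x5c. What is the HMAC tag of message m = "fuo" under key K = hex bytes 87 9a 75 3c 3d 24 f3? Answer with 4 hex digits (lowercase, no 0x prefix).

830b

Key hex bytes 87 9a 75 3c 3d 24 f3 is 7 bytes > B = 6, so hash it first: H(key) = 2c fa, then zero-pad to 6 bytes: K' = 2c fa 00 00 00 00.
K' ⊕ ipad = 1a cc 36 36 36 36.  K' ⊕ opad = 70 a6 5c 5c 5c 5c.
Inner input = (K'⊕ipad) ∥ m = 1a cc 36 36 36 36 ∥ 66 75 6f.
Inner hash: even-index sum = 347 mod 256 = 91; odd-index sum = 429 mod 256 = 173 → 5b ad.
Outer input = (K'⊕opad) ∥ inner = 70 a6 5c 5c 5c 5c ∥ 5b ad.
Outer hash (tag): even-index sum = 387 mod 256 = 131; odd-index sum = 523 mod 256 = 11 → 83 0b.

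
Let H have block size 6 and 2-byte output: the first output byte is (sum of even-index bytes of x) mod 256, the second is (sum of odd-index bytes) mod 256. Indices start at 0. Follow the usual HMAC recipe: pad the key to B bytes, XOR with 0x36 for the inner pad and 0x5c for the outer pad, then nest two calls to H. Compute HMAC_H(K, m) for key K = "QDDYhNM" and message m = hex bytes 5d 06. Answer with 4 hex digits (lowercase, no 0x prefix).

13be

Key "QDDYhNM" = 51 44 44 59 68 4e 4d is 7 bytes > B = 6, so hash it first: H(key) = 4a eb, then zero-pad to 6 bytes: K' = 4a eb 00 00 00 00.
K' ⊕ ipad = 7c dd 36 36 36 36.  K' ⊕ opad = 16 b7 5c 5c 5c 5c.
Inner input = (K'⊕ipad) ∥ m = 7c dd 36 36 36 36 ∥ 5d 06.
Inner hash: even-index sum = 325 mod 256 = 69; odd-index sum = 335 mod 256 = 79 → 45 4f.
Outer input = (K'⊕opad) ∥ inner = 16 b7 5c 5c 5c 5c ∥ 45 4f.
Outer hash (tag): even-index sum = 275 mod 256 = 19; odd-index sum = 446 mod 256 = 190 → 13 be.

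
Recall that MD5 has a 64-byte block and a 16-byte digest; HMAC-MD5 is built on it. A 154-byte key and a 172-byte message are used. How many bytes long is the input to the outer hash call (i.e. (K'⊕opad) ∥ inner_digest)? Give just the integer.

Key is 154 > 64 bytes, so it is hashed to 16 bytes then zero-padded to 64: |K'| = 64.
Outer input = (K'⊕opad) ∥ H(inner) → 64 + 16 = 80 bytes.

80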